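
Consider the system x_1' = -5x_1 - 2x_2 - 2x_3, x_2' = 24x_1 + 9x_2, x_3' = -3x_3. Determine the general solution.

Coefficient matrix A = [[-5, -2, -2], [24, 9, 0], [0, 0, -3]].
det(A - λI) = 0 gives eigenvalues λ = -3, 3, 1.
For λ=-3: eigenvector (1,-2,1).
For λ=3: eigenvector (-1,4,0).
For λ=1: eigenvector (1,-3,0).
General solution: C_1e^(-3t)(1,-2,1) + C_2e^(3t)(-1,4,0) + C_3e^(t)(1,-3,0).

x_1(t) = C_1e^(-3t) - C_2e^(3t) + C_3e^(t), x_2(t) = -2C_1e^(-3t) + 4C_2e^(3t) - 3C_3e^(t), x_3(t) = C_1e^(-3t)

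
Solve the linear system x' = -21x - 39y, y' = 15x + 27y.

x(t) = -2C_1e^(3t)sin(3t) - 3C_1e^(3t)cos(3t) - 3C_2e^(3t)sin(3t) + 2C_2e^(3t)cos(3t), y(t) = C_1e^(3t)sin(3t) + 2C_1e^(3t)cos(3t) + 2C_2e^(3t)sin(3t) - C_2e^(3t)cos(3t)

Coefficient matrix A = [[-21, -39], [15, 27]].
Characteristic polynomial det(A - λI) = λ^2 - 6λ + 18 = 0.
Eigenvalues λ = 3 ± 3i (complex conjugate pair).
For λ=3+3i: an eigenvector is (-3,2) - i(-2,1) = (-3 + 2i, 2 - i).
A real fundamental pair from Re and Im of e^((3+3i)t)v: X_1 = e^(3t)(cos(3t)·(-3,2) + sin(3t)·(-2,1)), X_2 = e^(3t)(sin(3t)·(-3,2) - cos(3t)·(-2,1)).
General solution: C_1X_1 + C_2X_2.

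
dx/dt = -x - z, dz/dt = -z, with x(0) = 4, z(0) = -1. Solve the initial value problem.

x(t) = te^(-t) + 4e^(-t), z(t) = -e^(-t)

Coefficient matrix A = [[-1, -1], [0, -1]].
Characteristic polynomial det(A - λI) = λ^2 + 2λ + 1 = 0.
Single eigenvalue λ = -1 with algebraic multiplicity 2.
Eigenvector v = (-1,0); generalized eigenvector w with (A-λI)w=v is (-1,1).
General solution: e^(-t)[c_1·v + c_2·(t·v + w)].
Applying x(0)=4, z(0)=-1 gives c_1=-3, c_2=-1.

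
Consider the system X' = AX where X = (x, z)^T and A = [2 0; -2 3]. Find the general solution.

x(t) = c_2e^(2t), z(t) = c_1e^(3t) + 2c_2e^(2t)

Coefficient matrix A = [[2, 0], [-2, 3]].
Characteristic polynomial det(A - λI) = λ^2 - 5λ + 6 = 0.
Eigenvalues λ = 3, 2.
For λ=3: (A-λI) row 1 is [-1, 0], so an eigenvector is (0, 1).
For λ=2: (A-λI) row 2 is [-2, 1], so an eigenvector is (1, 2).
General solution: c_1e^(3t)(0,1) + c_2e^(2t)(1,2).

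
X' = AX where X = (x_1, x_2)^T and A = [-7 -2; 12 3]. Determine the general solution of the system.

Coefficient matrix A = [[-7, -2], [12, 3]].
Characteristic polynomial det(A - λI) = λ^2 + 4λ + 3 = 0.
Eigenvalues λ = -3, -1.
For λ=-3: (A-λI) row 1 is [-4, -2], so an eigenvector is (-1, 2).
For λ=-1: (A-λI) row 1 is [-6, -2], so an eigenvector is (1, -3).
General solution: K_1e^(-3t)(-1,2) + K_2e^(-t)(1,-3).

x_1(t) = -K_1e^(-3t) + K_2e^(-t), x_2(t) = 2K_1e^(-3t) - 3K_2e^(-t)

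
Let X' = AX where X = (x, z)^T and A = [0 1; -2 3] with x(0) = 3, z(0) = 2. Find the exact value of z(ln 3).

-6

A = [[0,1],[-2,3]]; eigenvalues λ = 1, 2.
Eigenvectors: (-1,-1) for λ=1, (-1,-2) for λ=2.
From the initial condition, c_1 = -4, c_2 = 1.
z(ln 3) = (-4)(3^1)(-1) + (1)(3^2)(-2) = -6.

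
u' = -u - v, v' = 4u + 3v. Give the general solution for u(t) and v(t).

Coefficient matrix A = [[-1, -1], [4, 3]].
Characteristic polynomial det(A - λI) = λ^2 - 2λ + 1 = 0.
Single eigenvalue λ = 1 with algebraic multiplicity 2.
Eigenvector v = (-1,2); generalized eigenvector w with (A-λI)w=v is (1,-1).
General solution: e^(t)[c_1·v + c_2·(t·v + w)].

u(t) = -c_1e^(t) - c_2te^(t) + c_2e^(t), v(t) = 2c_1e^(t) + 2c_2te^(t) - c_2e^(t)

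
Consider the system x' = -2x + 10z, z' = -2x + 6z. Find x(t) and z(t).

x(t) = K_1e^(2t)sin(2t) + 2K_1e^(2t)cos(2t) + 2K_2e^(2t)sin(2t) - K_2e^(2t)cos(2t), z(t) = K_1e^(2t)cos(2t) + K_2e^(2t)sin(2t)

Coefficient matrix A = [[-2, 10], [-2, 6]].
Characteristic polynomial det(A - λI) = λ^2 - 4λ + 8 = 0.
Eigenvalues λ = 2 ± 2i (complex conjugate pair).
For λ=2+2i: an eigenvector is (2,1) - i(1,0) = (2 - i, 1).
A real fundamental pair from Re and Im of e^((2+2i)t)v: X_1 = e^(2t)(cos(2t)·(2,1) + sin(2t)·(1,0)), X_2 = e^(2t)(sin(2t)·(2,1) - cos(2t)·(1,0)).
General solution: K_1X_1 + K_2X_2.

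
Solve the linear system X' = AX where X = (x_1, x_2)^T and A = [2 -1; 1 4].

Coefficient matrix A = [[2, -1], [1, 4]].
Characteristic polynomial det(A - λI) = λ^2 - 6λ + 9 = 0.
Single eigenvalue λ = 3 with algebraic multiplicity 2.
Eigenvector v = (1,-1); generalized eigenvector w with (A-λI)w=v is (2,-3).
General solution: e^(3t)[C_1·v + C_2·(t·v + w)].

x_1(t) = C_1e^(3t) + C_2te^(3t) + 2C_2e^(3t), x_2(t) = -C_1e^(3t) - C_2te^(3t) - 3C_2e^(3t)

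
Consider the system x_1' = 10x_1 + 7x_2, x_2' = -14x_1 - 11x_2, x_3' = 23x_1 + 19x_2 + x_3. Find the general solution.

x_1(t) = -c_1e^(-4t) - c_3e^(3t), x_2(t) = 2c_1e^(-4t) + c_3e^(3t), x_3(t) = -3c_1e^(-4t) + c_2e^(t) - 2c_3e^(3t)

Coefficient matrix A = [[10, 7, 0], [-14, -11, 0], [23, 19, 1]].
det(A - λI) = 0 gives eigenvalues λ = -4, 1, 3.
For λ=-4: eigenvector (-1,2,-3).
For λ=1: eigenvector (0,0,1).
For λ=3: eigenvector (-1,1,-2).
General solution: c_1e^(-4t)(-1,2,-3) + c_2e^(t)(0,0,1) + c_3e^(3t)(-1,1,-2).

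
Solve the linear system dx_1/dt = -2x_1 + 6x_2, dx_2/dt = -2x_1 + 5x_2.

x_1(t) = 2c_1e^(t) + 3c_2e^(2t), x_2(t) = c_1e^(t) + 2c_2e^(2t)

Coefficient matrix A = [[-2, 6], [-2, 5]].
Characteristic polynomial det(A - λI) = λ^2 - 3λ + 2 = 0.
Eigenvalues λ = 1, 2.
For λ=1: (A-λI) row 1 is [-3, 6], so an eigenvector is (2, 1).
For λ=2: (A-λI) row 1 is [-4, 6], so an eigenvector is (3, 2).
General solution: c_1e^(t)(2,1) + c_2e^(2t)(3,2).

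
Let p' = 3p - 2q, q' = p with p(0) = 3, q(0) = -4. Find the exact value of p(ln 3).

93

A = [[3,-2],[1,0]]; eigenvalues λ = 1, 2.
Eigenvectors: (1,1) for λ=1, (2,1) for λ=2.
From the initial condition, c_1 = -11, c_2 = 7.
p(ln 3) = (-11)(3^1)(1) + (7)(3^2)(2) = 93.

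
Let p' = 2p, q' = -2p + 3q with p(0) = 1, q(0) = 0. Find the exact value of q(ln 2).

A = [[2,0],[-2,3]]; eigenvalues λ = 3, 2.
Eigenvectors: (0,1) for λ=3, (1,2) for λ=2.
From the initial condition, c_1 = -2, c_2 = 1.
q(ln 2) = (-2)(2^3)(1) + (1)(2^2)(2) = -8.

-8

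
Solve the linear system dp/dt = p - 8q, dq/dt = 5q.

Coefficient matrix A = [[1, -8], [0, 5]].
Characteristic polynomial det(A - λI) = λ^2 - 6λ + 5 = 0.
Eigenvalues λ = 1, 5.
For λ=1: (A-λI) row 1 is [0, -8], so an eigenvector is (-1, 0).
For λ=5: (A-λI) row 1 is [-4, -8], so an eigenvector is (-2, 1).
General solution: C_1e^(t)(-1,0) + C_2e^(5t)(-2,1).

p(t) = -C_1e^(t) - 2C_2e^(5t), q(t) = C_2e^(5t)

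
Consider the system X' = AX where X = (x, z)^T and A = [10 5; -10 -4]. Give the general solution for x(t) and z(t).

Coefficient matrix A = [[10, 5], [-10, -4]].
Characteristic polynomial det(A - λI) = λ^2 - 6λ + 10 = 0.
Eigenvalues λ = 3 ± i (complex conjugate pair).
For λ=3+i: an eigenvector is (-1,1) - i(-2,3) = (-1 + 2i, 1 - 3i).
A real fundamental pair from Re and Im of e^((3+i)t)v: X_1 = e^(3t)(cos(t)·(-1,1) + sin(t)·(-2,3)), X_2 = e^(3t)(sin(t)·(-1,1) - cos(t)·(-2,3)).
General solution: K_1X_1 + K_2X_2.

x(t) = -2K_1e^(3t)sin(t) - K_1e^(3t)cos(t) - K_2e^(3t)sin(t) + 2K_2e^(3t)cos(t), z(t) = 3K_1e^(3t)sin(t) + K_1e^(3t)cos(t) + K_2e^(3t)sin(t) - 3K_2e^(3t)cos(t)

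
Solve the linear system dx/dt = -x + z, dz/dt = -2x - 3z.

x(t) = -C_1e^(-2t)cos(t) - C_2e^(-2t)sin(t), z(t) = C_1e^(-2t)sin(t) + C_1e^(-2t)cos(t) + C_2e^(-2t)sin(t) - C_2e^(-2t)cos(t)

Coefficient matrix A = [[-1, 1], [-2, -3]].
Characteristic polynomial det(A - λI) = λ^2 + 4λ + 5 = 0.
Eigenvalues λ = -2 ± i (complex conjugate pair).
For λ=-2+i: an eigenvector is (-1,1) - i(0,1) = (-1, 1 - i).
A real fundamental pair from Re and Im of e^((-2+i)t)v: X_1 = e^(-2t)(cos(t)·(-1,1) + sin(t)·(0,1)), X_2 = e^(-2t)(sin(t)·(-1,1) - cos(t)·(0,1)).
General solution: C_1X_1 + C_2X_2.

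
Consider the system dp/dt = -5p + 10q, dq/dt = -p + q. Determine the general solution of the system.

Coefficient matrix A = [[-5, 10], [-1, 1]].
Characteristic polynomial det(A - λI) = λ^2 + 4λ + 5 = 0.
Eigenvalues λ = -2 ± i (complex conjugate pair).
For λ=-2+i: an eigenvector is (1,0) - i(-3,-1) = (1 + 3i, 0 + i).
A real fundamental pair from Re and Im of e^((-2+i)t)v: X_1 = e^(-2t)(cos(t)·(1,0) + sin(t)·(-3,-1)), X_2 = e^(-2t)(sin(t)·(1,0) - cos(t)·(-3,-1)).
General solution: c_1X_1 + c_2X_2.

p(t) = -3c_1e^(-2t)sin(t) + c_1e^(-2t)cos(t) + c_2e^(-2t)sin(t) + 3c_2e^(-2t)cos(t), q(t) = -c_1e^(-2t)sin(t) + c_2e^(-2t)cos(t)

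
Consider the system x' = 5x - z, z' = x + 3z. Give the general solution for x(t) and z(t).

x(t) = -c_1e^(4t) - c_2te^(4t) + 2c_2e^(4t), z(t) = -c_1e^(4t) - c_2te^(4t) + 3c_2e^(4t)

Coefficient matrix A = [[5, -1], [1, 3]].
Characteristic polynomial det(A - λI) = λ^2 - 8λ + 16 = 0.
Single eigenvalue λ = 4 with algebraic multiplicity 2.
Eigenvector v = (-1,-1); generalized eigenvector w with (A-λI)w=v is (2,3).
General solution: e^(4t)[c_1·v + c_2·(t·v + w)].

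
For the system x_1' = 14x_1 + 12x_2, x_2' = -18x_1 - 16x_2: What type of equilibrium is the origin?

saddle

A = [[14,12],[-18,-16]]; det(A-λI) = λ^2 + 2λ - 8.
λ = 2, -4: opposite signs.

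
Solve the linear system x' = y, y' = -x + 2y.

x(t) = C_1e^(t) + C_2te^(t) - 2C_2e^(t), y(t) = C_1e^(t) + C_2te^(t) - C_2e^(t)

Coefficient matrix A = [[0, 1], [-1, 2]].
Characteristic polynomial det(A - λI) = λ^2 - 2λ + 1 = 0.
Single eigenvalue λ = 1 with algebraic multiplicity 2.
Eigenvector v = (1,1); generalized eigenvector w with (A-λI)w=v is (-2,-1).
General solution: e^(t)[C_1·v + C_2·(t·v + w)].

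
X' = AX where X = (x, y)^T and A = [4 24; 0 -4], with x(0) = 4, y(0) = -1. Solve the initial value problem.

x(t) = e^(4t) + 3e^(-4t), y(t) = -e^(-4t)

Coefficient matrix A = [[4, 24], [0, -4]].
Characteristic polynomial det(A - λI) = λ^2 - 16 = 0.
Eigenvalues λ = 4, -4.
For λ=4: (A-λI) row 1 is [0, 24], so an eigenvector is (-1, 0).
For λ=-4: (A-λI) row 1 is [8, 24], so an eigenvector is (3, -1).
General solution: K_1e^(4t)(-1,0) + K_2e^(-4t)(3,-1).
Applying x(0)=4, y(0)=-1 gives K_1=-1, K_2=1.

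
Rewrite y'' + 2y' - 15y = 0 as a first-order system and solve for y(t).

Let x_1 = y, x_2 = y'. Then x_1' = x_2 and x_2' = 15x_1 - 2x_2.
A = [[0,1],[15,-2]]; det(A-λI) = λ^2 + 2λ - 15.
Eigenvalues λ = 3, -5 with eigenvectors (1,3), (1,-5).

y(t) = C_1e^(3t) + C_2e^(-5t)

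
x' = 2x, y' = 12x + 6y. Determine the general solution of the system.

Coefficient matrix A = [[2, 0], [12, 6]].
Characteristic polynomial det(A - λI) = λ^2 - 8λ + 12 = 0.
Eigenvalues λ = 2, 6.
For λ=2: (A-λI) row 2 is [12, 4], so an eigenvector is (1, -3).
For λ=6: (A-λI) row 1 is [-4, 0], so an eigenvector is (0, -1).
General solution: K_1e^(2t)(1,-3) + K_2e^(6t)(0,-1).

x(t) = K_1e^(2t), y(t) = -3K_1e^(2t) - K_2e^(6t)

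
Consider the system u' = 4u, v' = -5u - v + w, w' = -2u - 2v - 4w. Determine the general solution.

Coefficient matrix A = [[4, 0, 0], [-5, -1, 1], [-2, -2, -4]].
det(A - λI) = 0 gives eigenvalues λ = -3, 4, -2.
For λ=-3: eigenvector (0,1,-2).
For λ=4: eigenvector (1,-1,0).
For λ=-2: eigenvector (0,1,-1).
General solution: C_1e^(-3t)(0,1,-2) + C_2e^(4t)(1,-1,0) + C_3e^(-2t)(0,1,-1).

u(t) = C_2e^(4t), v(t) = C_1e^(-3t) - C_2e^(4t) + C_3e^(-2t), w(t) = -2C_1e^(-3t) - C_3e^(-2t)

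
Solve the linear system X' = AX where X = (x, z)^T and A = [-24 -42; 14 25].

x(t) = -3K_1e^(4t) - 2K_2e^(-3t), z(t) = 2K_1e^(4t) + K_2e^(-3t)

Coefficient matrix A = [[-24, -42], [14, 25]].
Characteristic polynomial det(A - λI) = λ^2 - λ - 12 = 0.
Eigenvalues λ = 4, -3.
For λ=4: (A-λI) row 1 is [-28, -42], so an eigenvector is (-3, 2).
For λ=-3: (A-λI) row 1 is [-21, -42], so an eigenvector is (-2, 1).
General solution: K_1e^(4t)(-3,2) + K_2e^(-3t)(-2,1).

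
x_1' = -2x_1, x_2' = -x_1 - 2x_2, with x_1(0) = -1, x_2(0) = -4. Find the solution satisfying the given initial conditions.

Coefficient matrix A = [[-2, 0], [-1, -2]].
Characteristic polynomial det(A - λI) = λ^2 + 4λ + 4 = 0.
Single eigenvalue λ = -2 with algebraic multiplicity 2.
Eigenvector v = (0,1); generalized eigenvector w with (A-λI)w=v is (-1,-1).
General solution: e^(-2t)[c_1·v + c_2·(t·v + w)].
Applying x_1(0)=-1, x_2(0)=-4 gives c_1=-3, c_2=1.

x_1(t) = -e^(-2t), x_2(t) = te^(-2t) - 4e^(-2t)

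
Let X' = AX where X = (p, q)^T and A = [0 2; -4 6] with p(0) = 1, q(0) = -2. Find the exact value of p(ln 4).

A = [[0,2],[-4,6]]; eigenvalues λ = 4, 2.
Eigenvectors: (1,2) for λ=4, (-1,-1) for λ=2.
From the initial condition, c_1 = -3, c_2 = -4.
p(ln 4) = (-3)(4^4)(1) + (-4)(4^2)(-1) = -704.

-704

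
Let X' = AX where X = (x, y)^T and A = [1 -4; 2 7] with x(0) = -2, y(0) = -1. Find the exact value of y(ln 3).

A = [[1,-4],[2,7]]; eigenvalues λ = 5, 3.
Eigenvectors: (1,-1) for λ=5, (-2,1) for λ=3.
From the initial condition, c_1 = 4, c_2 = 3.
y(ln 3) = (4)(3^5)(-1) + (3)(3^3)(1) = -891.

-891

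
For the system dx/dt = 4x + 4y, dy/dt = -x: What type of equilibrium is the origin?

unstable improper node

A = [[4,4],[-1,0]]; det(A-λI) = λ^2 - 4λ + 4.
repeated λ = 2 with a single eigenvector.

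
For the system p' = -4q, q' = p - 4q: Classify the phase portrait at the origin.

A = [[0,-4],[1,-4]]; det(A-λI) = λ^2 + 4λ + 4.
repeated λ = -2 with a single eigenvector.

stable improper node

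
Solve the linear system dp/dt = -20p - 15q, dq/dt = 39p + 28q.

p(t) = 2C_1e^(4t)sin(3t) + C_1e^(4t)cos(3t) + C_2e^(4t)sin(3t) - 2C_2e^(4t)cos(3t), q(t) = -3C_1e^(4t)sin(3t) - 2C_1e^(4t)cos(3t) - 2C_2e^(4t)sin(3t) + 3C_2e^(4t)cos(3t)

Coefficient matrix A = [[-20, -15], [39, 28]].
Characteristic polynomial det(A - λI) = λ^2 - 8λ + 25 = 0.
Eigenvalues λ = 4 ± 3i (complex conjugate pair).
For λ=4+3i: an eigenvector is (1,-2) - i(2,-3) = (1 - 2i, -2 + 3i).
A real fundamental pair from Re and Im of e^((4+3i)t)v: X_1 = e^(4t)(cos(3t)·(1,-2) + sin(3t)·(2,-3)), X_2 = e^(4t)(sin(3t)·(1,-2) - cos(3t)·(2,-3)).
General solution: C_1X_1 + C_2X_2.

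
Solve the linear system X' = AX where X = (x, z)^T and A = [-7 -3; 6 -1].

x(t) = -c_1e^(-4t)sin(3t) + c_2e^(-4t)cos(3t), z(t) = c_1e^(-4t)sin(3t) + c_1e^(-4t)cos(3t) + c_2e^(-4t)sin(3t) - c_2e^(-4t)cos(3t)

Coefficient matrix A = [[-7, -3], [6, -1]].
Characteristic polynomial det(A - λI) = λ^2 + 8λ + 25 = 0.
Eigenvalues λ = -4 ± 3i (complex conjugate pair).
For λ=-4+3i: an eigenvector is (0,1) - i(-1,1) = (0 + i, 1 - i).
A real fundamental pair from Re and Im of e^((-4+3i)t)v: X_1 = e^(-4t)(cos(3t)·(0,1) + sin(3t)·(-1,1)), X_2 = e^(-4t)(sin(3t)·(0,1) - cos(3t)·(-1,1)).
General solution: c_1X_1 + c_2X_2.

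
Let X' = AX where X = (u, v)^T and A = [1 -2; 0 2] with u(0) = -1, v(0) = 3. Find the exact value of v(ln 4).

48

A = [[1,-2],[0,2]]; eigenvalues λ = 1, 2.
Eigenvectors: (1,0) for λ=1, (-2,1) for λ=2.
From the initial condition, c_1 = 5, c_2 = 3.
v(ln 4) = (5)(4^1)(0) + (3)(4^2)(1) = 48.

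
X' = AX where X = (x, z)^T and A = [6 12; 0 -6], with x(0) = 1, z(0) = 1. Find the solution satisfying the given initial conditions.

x(t) = 2e^(6t) - e^(-6t), z(t) = e^(-6t)

Coefficient matrix A = [[6, 12], [0, -6]].
Characteristic polynomial det(A - λI) = λ^2 - 36 = 0.
Eigenvalues λ = 6, -6.
For λ=6: (A-λI) row 1 is [0, 12], so an eigenvector is (-1, 0).
For λ=-6: (A-λI) row 1 is [12, 12], so an eigenvector is (1, -1).
General solution: C_1e^(6t)(-1,0) + C_2e^(-6t)(1,-1).
Applying x(0)=1, z(0)=1 gives C_1=-2, C_2=-1.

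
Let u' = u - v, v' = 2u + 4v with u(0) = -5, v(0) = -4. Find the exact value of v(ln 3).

A = [[1,-1],[2,4]]; eigenvalues λ = 2, 3.
Eigenvectors: (-1,1) for λ=2, (-1,2) for λ=3.
From the initial condition, c_1 = 14, c_2 = -9.
v(ln 3) = (14)(3^2)(1) + (-9)(3^3)(2) = -360.

-360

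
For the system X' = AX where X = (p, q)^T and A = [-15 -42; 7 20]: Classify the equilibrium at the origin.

A = [[-15,-42],[7,20]]; det(A-λI) = λ^2 - 5λ - 6.
λ = -1, 6: opposite signs.

saddle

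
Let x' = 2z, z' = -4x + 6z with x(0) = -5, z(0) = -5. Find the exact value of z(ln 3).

A = [[0,2],[-4,6]]; eigenvalues λ = 2, 4.
Eigenvectors: (1,1) for λ=2, (-1,-2) for λ=4.
From the initial condition, c_1 = -5, c_2 = 0.
z(ln 3) = (-5)(3^2)(1) + (0)(3^4)(-2) = -45.

-45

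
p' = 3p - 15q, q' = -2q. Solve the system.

p(t) = c_1e^(3t) - 3c_2e^(-2t), q(t) = -c_2e^(-2t)

Coefficient matrix A = [[3, -15], [0, -2]].
Characteristic polynomial det(A - λI) = λ^2 - λ - 6 = 0.
Eigenvalues λ = 3, -2.
For λ=3: (A-λI) row 1 is [0, -15], so an eigenvector is (1, 0).
For λ=-2: (A-λI) row 1 is [5, -15], so an eigenvector is (-3, -1).
General solution: c_1e^(3t)(1,0) + c_2e^(-2t)(-3,-1).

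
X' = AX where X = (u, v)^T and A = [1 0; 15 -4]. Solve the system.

u(t) = -K_1e^(t), v(t) = -3K_1e^(t) + K_2e^(-4t)

Coefficient matrix A = [[1, 0], [15, -4]].
Characteristic polynomial det(A - λI) = λ^2 + 3λ - 4 = 0.
Eigenvalues λ = 1, -4.
For λ=1: (A-λI) row 2 is [15, -5], so an eigenvector is (-1, -3).
For λ=-4: (A-λI) row 1 is [5, 0], so an eigenvector is (0, 1).
General solution: K_1e^(t)(-1,-3) + K_2e^(-4t)(0,1).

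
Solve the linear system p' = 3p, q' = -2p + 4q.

p(t) = -c_1e^(3t), q(t) = -2c_1e^(3t) - c_2e^(4t)

Coefficient matrix A = [[3, 0], [-2, 4]].
Characteristic polynomial det(A - λI) = λ^2 - 7λ + 12 = 0.
Eigenvalues λ = 3, 4.
For λ=3: (A-λI) row 2 is [-2, 1], so an eigenvector is (-1, -2).
For λ=4: (A-λI) row 1 is [-1, 0], so an eigenvector is (0, -1).
General solution: c_1e^(3t)(-1,-2) + c_2e^(4t)(0,-1).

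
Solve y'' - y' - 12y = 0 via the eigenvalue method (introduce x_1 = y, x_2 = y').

y(t) = c_1e^(4t) + c_2e^(-3t)

Let x_1 = y, x_2 = y'. Then x_1' = x_2 and x_2' = 12x_1 + x_2.
A = [[0,1],[12,1]]; det(A-λI) = λ^2 - λ - 12.
Eigenvalues λ = 4, -3 with eigenvectors (1,4), (1,-3).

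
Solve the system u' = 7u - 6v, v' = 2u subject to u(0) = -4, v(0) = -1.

Coefficient matrix A = [[7, -6], [2, 0]].
Characteristic polynomial det(A - λI) = λ^2 - 7λ + 12 = 0.
Eigenvalues λ = 3, 4.
For λ=3: (A-λI) row 1 is [4, -6], so an eigenvector is (3, 2).
For λ=4: (A-λI) row 1 is [3, -6], so an eigenvector is (2, 1).
General solution: K_1e^(3t)(3,2) + K_2e^(4t)(2,1).
Applying u(0)=-4, v(0)=-1 gives K_1=2, K_2=-5.

u(t) = -10e^(4t) + 6e^(3t), v(t) = -5e^(4t) + 4e^(3t)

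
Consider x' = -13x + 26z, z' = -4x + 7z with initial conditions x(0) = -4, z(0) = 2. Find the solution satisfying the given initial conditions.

Coefficient matrix A = [[-13, 26], [-4, 7]].
Characteristic polynomial det(A - λI) = λ^2 + 6λ + 13 = 0.
Eigenvalues λ = -3 ± 2i (complex conjugate pair).
For λ=-3+2i: an eigenvector is (-2,-1) - i(-3,-1) = (-2 + 3i, -1 + i).
A real fundamental pair from Re and Im of e^((-3+2i)t)v: X_1 = e^(-3t)(cos(2t)·(-2,-1) + sin(2t)·(-3,-1)), X_2 = e^(-3t)(sin(2t)·(-2,-1) - cos(2t)·(-3,-1)).
General solution: C_1X_1 + C_2X_2.
Applying x(0)=-4, z(0)=2 gives C_1=-10, C_2=-8.

x(t) = 46e^(-3t)sin(2t) - 4e^(-3t)cos(2t), z(t) = 18e^(-3t)sin(2t) + 2e^(-3t)cos(2t)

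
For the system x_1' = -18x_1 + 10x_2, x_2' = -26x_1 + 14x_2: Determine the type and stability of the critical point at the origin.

A = [[-18,10],[-26,14]]; det(A-λI) = λ^2 + 4λ + 8.
λ = -2 ± 2i: negative real part.

stable spiral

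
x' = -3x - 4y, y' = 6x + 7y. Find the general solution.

Coefficient matrix A = [[-3, -4], [6, 7]].
Characteristic polynomial det(A - λI) = λ^2 - 4λ + 3 = 0.
Eigenvalues λ = 1, 3.
For λ=1: (A-λI) row 1 is [-4, -4], so an eigenvector is (1, -1).
For λ=3: (A-λI) row 1 is [-6, -4], so an eigenvector is (2, -3).
General solution: C_1e^(t)(1,-1) + C_2e^(3t)(2,-3).

x(t) = C_1e^(t) + 2C_2e^(3t), y(t) = -C_1e^(t) - 3C_2e^(3t)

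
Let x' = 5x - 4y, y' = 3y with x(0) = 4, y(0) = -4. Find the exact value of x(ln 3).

A = [[5,-4],[0,3]]; eigenvalues λ = 5, 3.
Eigenvectors: (1,0) for λ=5, (2,1) for λ=3.
From the initial condition, c_1 = 12, c_2 = -4.
x(ln 3) = (12)(3^5)(1) + (-4)(3^3)(2) = 2700.

2700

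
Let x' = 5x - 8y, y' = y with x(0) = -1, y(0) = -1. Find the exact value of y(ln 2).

-2

A = [[5,-8],[0,1]]; eigenvalues λ = 5, 1.
Eigenvectors: (1,0) for λ=5, (-2,-1) for λ=1.
From the initial condition, c_1 = 1, c_2 = 1.
y(ln 2) = (1)(2^5)(0) + (1)(2^1)(-1) = -2.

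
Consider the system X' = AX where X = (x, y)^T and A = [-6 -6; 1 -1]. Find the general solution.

Coefficient matrix A = [[-6, -6], [1, -1]].
Characteristic polynomial det(A - λI) = λ^2 + 7λ + 12 = 0.
Eigenvalues λ = -4, -3.
For λ=-4: (A-λI) row 1 is [-2, -6], so an eigenvector is (-3, 1).
For λ=-3: (A-λI) row 1 is [-3, -6], so an eigenvector is (2, -1).
General solution: c_1e^(-4t)(-3,1) + c_2e^(-3t)(2,-1).

x(t) = -3c_1e^(-4t) + 2c_2e^(-3t), y(t) = c_1e^(-4t) - c_2e^(-3t)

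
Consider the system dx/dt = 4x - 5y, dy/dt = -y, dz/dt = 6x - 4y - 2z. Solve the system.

x(t) = c_1e^(4t) + c_2e^(-t), y(t) = c_2e^(-t), z(t) = c_1e^(4t) + 2c_2e^(-t) + c_3e^(-2t)

Coefficient matrix A = [[4, -5, 0], [0, -1, 0], [6, -4, -2]].
det(A - λI) = 0 gives eigenvalues λ = 4, -1, -2.
For λ=4: eigenvector (1,0,1).
For λ=-1: eigenvector (1,1,2).
For λ=-2: eigenvector (0,0,1).
General solution: c_1e^(4t)(1,0,1) + c_2e^(-t)(1,1,2) + c_3e^(-2t)(0,0,1).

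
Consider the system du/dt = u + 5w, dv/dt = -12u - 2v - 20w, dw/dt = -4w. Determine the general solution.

Coefficient matrix A = [[1, 0, 5], [-12, -2, -20], [0, 0, -4]].
det(A - λI) = 0 gives eigenvalues λ = 1, -2, -4.
For λ=1: eigenvector (1,-4,0).
For λ=-2: eigenvector (0,1,0).
For λ=-4: eigenvector (-1,4,1).
General solution: C_1e^(t)(1,-4,0) + C_2e^(-2t)(0,1,0) + C_3e^(-4t)(-1,4,1).

u(t) = C_1e^(t) - C_3e^(-4t), v(t) = -4C_1e^(t) + C_2e^(-2t) + 4C_3e^(-4t), w(t) = C_3e^(-4t)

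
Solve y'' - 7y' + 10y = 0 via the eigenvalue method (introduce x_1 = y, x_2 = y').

Let x_1 = y, x_2 = y'. Then x_1' = x_2 and x_2' = -10x_1 + 7x_2.
A = [[0,1],[-10,7]]; det(A-λI) = λ^2 - 7λ + 10.
Eigenvalues λ = 2, 5 with eigenvectors (1,2), (1,5).

y(t) = K_1e^(2t) + K_2e^(5t)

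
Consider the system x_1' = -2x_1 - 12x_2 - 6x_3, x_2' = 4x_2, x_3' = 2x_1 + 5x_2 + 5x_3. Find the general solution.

x_1(t) = -3K_1e^(4t) - 3K_2e^(2t) - 2K_3e^(t), x_2(t) = K_1e^(4t), x_3(t) = K_1e^(4t) + 2K_2e^(2t) + K_3e^(t)

Coefficient matrix A = [[-2, -12, -6], [0, 4, 0], [2, 5, 5]].
det(A - λI) = 0 gives eigenvalues λ = 4, 2, 1.
For λ=4: eigenvector (-3,1,1).
For λ=2: eigenvector (-3,0,2).
For λ=1: eigenvector (-2,0,1).
General solution: K_1e^(4t)(-3,1,1) + K_2e^(2t)(-3,0,2) + K_3e^(t)(-2,0,1).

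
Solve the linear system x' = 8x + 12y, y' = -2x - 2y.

Coefficient matrix A = [[8, 12], [-2, -2]].
Characteristic polynomial det(A - λI) = λ^2 - 6λ + 8 = 0.
Eigenvalues λ = 4, 2.
For λ=4: (A-λI) row 1 is [4, 12], so an eigenvector is (-3, 1).
For λ=2: (A-λI) row 1 is [6, 12], so an eigenvector is (-2, 1).
General solution: C_1e^(4t)(-3,1) + C_2e^(2t)(-2,1).

x(t) = -3C_1e^(4t) - 2C_2e^(2t), y(t) = C_1e^(4t) + C_2e^(2t)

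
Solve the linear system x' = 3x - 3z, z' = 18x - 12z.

x(t) = K_1e^(-6t) + K_2e^(-3t), z(t) = 3K_1e^(-6t) + 2K_2e^(-3t)

Coefficient matrix A = [[3, -3], [18, -12]].
Characteristic polynomial det(A - λI) = λ^2 + 9λ + 18 = 0.
Eigenvalues λ = -6, -3.
For λ=-6: (A-λI) row 1 is [9, -3], so an eigenvector is (1, 3).
For λ=-3: (A-λI) row 1 is [6, -3], so an eigenvector is (1, 2).
General solution: K_1e^(-6t)(1,3) + K_2e^(-3t)(1,2).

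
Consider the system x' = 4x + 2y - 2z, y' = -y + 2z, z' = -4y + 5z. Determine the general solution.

Coefficient matrix A = [[4, 2, -2], [0, -1, 2], [0, -4, 5]].
det(A - λI) = 0 gives eigenvalues λ = 4, 1, 3.
For λ=4: eigenvector (1,0,0).
For λ=1: eigenvector (0,1,1).
For λ=3: eigenvector (2,1,2).
General solution: C_1e^(4t)(1,0,0) + C_2e^(t)(0,1,1) + C_3e^(3t)(2,1,2).

x(t) = C_1e^(4t) + 2C_3e^(3t), y(t) = C_2e^(t) + C_3e^(3t), z(t) = C_2e^(t) + 2C_3e^(3t)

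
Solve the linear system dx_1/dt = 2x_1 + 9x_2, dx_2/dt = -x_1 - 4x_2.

x_1(t) = 3K_1e^(-t) + 3K_2te^(-t) - 2K_2e^(-t), x_2(t) = -K_1e^(-t) - K_2te^(-t) + K_2e^(-t)

Coefficient matrix A = [[2, 9], [-1, -4]].
Characteristic polynomial det(A - λI) = λ^2 + 2λ + 1 = 0.
Single eigenvalue λ = -1 with algebraic multiplicity 2.
Eigenvector v = (3,-1); generalized eigenvector w with (A-λI)w=v is (-2,1).
General solution: e^(-t)[K_1·v + K_2·(t·v + w)].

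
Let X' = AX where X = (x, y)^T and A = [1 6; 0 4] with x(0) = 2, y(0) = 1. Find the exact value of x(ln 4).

A = [[1,6],[0,4]]; eigenvalues λ = 1, 4.
Eigenvectors: (-1,0) for λ=1, (-2,-1) for λ=4.
From the initial condition, c_1 = 0, c_2 = -1.
x(ln 4) = (0)(4^1)(-1) + (-1)(4^4)(-2) = 512.

512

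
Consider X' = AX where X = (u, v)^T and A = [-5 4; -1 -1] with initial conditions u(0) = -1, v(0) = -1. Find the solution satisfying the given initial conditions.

Coefficient matrix A = [[-5, 4], [-1, -1]].
Characteristic polynomial det(A - λI) = λ^2 + 6λ + 9 = 0.
Single eigenvalue λ = -3 with algebraic multiplicity 2.
Eigenvector v = (-2,-1); generalized eigenvector w with (A-λI)w=v is (3,1).
General solution: e^(-3t)[c_1·v + c_2·(t·v + w)].
Applying u(0)=-1, v(0)=-1 gives c_1=2, c_2=1.

u(t) = -2te^(-3t) - e^(-3t), v(t) = -te^(-3t) - e^(-3t)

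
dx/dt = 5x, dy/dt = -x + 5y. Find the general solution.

Coefficient matrix A = [[5, 0], [-1, 5]].
Characteristic polynomial det(A - λI) = λ^2 - 10λ + 25 = 0.
Single eigenvalue λ = 5 with algebraic multiplicity 2.
Eigenvector v = (0,1); generalized eigenvector w with (A-λI)w=v is (-1,2).
General solution: e^(5t)[c_1·v + c_2·(t·v + w)].

x(t) = -c_2e^(5t), y(t) = c_1e^(5t) + c_2te^(5t) + 2c_2e^(5t)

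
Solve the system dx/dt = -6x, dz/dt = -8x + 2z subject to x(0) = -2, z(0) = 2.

x(t) = -2e^(-6t), z(t) = 4e^(2t) - 2e^(-6t)

Coefficient matrix A = [[-6, 0], [-8, 2]].
Characteristic polynomial det(A - λI) = λ^2 + 4λ - 12 = 0.
Eigenvalues λ = 2, -6.
For λ=2: (A-λI) row 1 is [-8, 0], so an eigenvector is (0, 1).
For λ=-6: (A-λI) row 2 is [-8, 8], so an eigenvector is (-1, -1).
General solution: K_1e^(2t)(0,1) + K_2e^(-6t)(-1,-1).
Applying x(0)=-2, z(0)=2 gives K_1=4, K_2=2.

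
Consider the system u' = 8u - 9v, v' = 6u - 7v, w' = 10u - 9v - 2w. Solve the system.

Coefficient matrix A = [[8, -9, 0], [6, -7, 0], [10, -9, -2]].
det(A - λI) = 0 gives eigenvalues λ = 2, -2, -1.
For λ=2: eigenvector (3,2,3).
For λ=-2: eigenvector (0,0,1).
For λ=-1: eigenvector (1,1,1).
General solution: K_1e^(2t)(3,2,3) + K_2e^(-2t)(0,0,1) + K_3e^(-t)(1,1,1).

u(t) = 3K_1e^(2t) + K_3e^(-t), v(t) = 2K_1e^(2t) + K_3e^(-t), w(t) = 3K_1e^(2t) + K_2e^(-2t) + K_3e^(-t)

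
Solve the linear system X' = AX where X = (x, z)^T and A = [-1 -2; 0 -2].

Coefficient matrix A = [[-1, -2], [0, -2]].
Characteristic polynomial det(A - λI) = λ^2 + 3λ + 2 = 0.
Eigenvalues λ = -1, -2.
For λ=-1: (A-λI) row 1 is [0, -2], so an eigenvector is (1, 0).
For λ=-2: (A-λI) row 1 is [1, -2], so an eigenvector is (-2, -1).
General solution: c_1e^(-t)(1,0) + c_2e^(-2t)(-2,-1).

x(t) = c_1e^(-t) - 2c_2e^(-2t), z(t) = -c_2e^(-2t)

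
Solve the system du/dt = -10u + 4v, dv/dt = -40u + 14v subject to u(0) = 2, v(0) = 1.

u(t) = -5e^(2t)sin(4t) + 2e^(2t)cos(4t), v(t) = -17e^(2t)sin(4t) + e^(2t)cos(4t)

Coefficient matrix A = [[-10, 4], [-40, 14]].
Characteristic polynomial det(A - λI) = λ^2 - 4λ + 20 = 0.
Eigenvalues λ = 2 ± 4i (complex conjugate pair).
For λ=2+4i: an eigenvector is (0,-1) - i(-1,-3) = (0 + i, -1 + 3i).
A real fundamental pair from Re and Im of e^((2+4i)t)v: X_1 = e^(2t)(cos(4t)·(0,-1) + sin(4t)·(-1,-3)), X_2 = e^(2t)(sin(4t)·(0,-1) - cos(4t)·(-1,-3)).
General solution: c_1X_1 + c_2X_2.
Applying u(0)=2, v(0)=1 gives c_1=5, c_2=2.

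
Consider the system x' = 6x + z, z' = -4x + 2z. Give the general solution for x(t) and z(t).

x(t) = -K_1e^(4t) - K_2te^(4t) + K_2e^(4t), z(t) = 2K_1e^(4t) + 2K_2te^(4t) - 3K_2e^(4t)

Coefficient matrix A = [[6, 1], [-4, 2]].
Characteristic polynomial det(A - λI) = λ^2 - 8λ + 16 = 0.
Single eigenvalue λ = 4 with algebraic multiplicity 2.
Eigenvector v = (-1,2); generalized eigenvector w with (A-λI)w=v is (1,-3).
General solution: e^(4t)[K_1·v + K_2·(t·v + w)].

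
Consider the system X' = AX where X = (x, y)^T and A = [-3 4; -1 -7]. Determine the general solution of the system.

x(t) = -2C_1e^(-5t) - 2C_2te^(-5t) + C_2e^(-5t), y(t) = C_1e^(-5t) + C_2te^(-5t) - C_2e^(-5t)

Coefficient matrix A = [[-3, 4], [-1, -7]].
Characteristic polynomial det(A - λI) = λ^2 + 10λ + 25 = 0.
Single eigenvalue λ = -5 with algebraic multiplicity 2.
Eigenvector v = (-2,1); generalized eigenvector w with (A-λI)w=v is (1,-1).
General solution: e^(-5t)[C_1·v + C_2·(t·v + w)].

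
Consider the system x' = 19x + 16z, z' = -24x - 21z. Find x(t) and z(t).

Coefficient matrix A = [[19, 16], [-24, -21]].
Characteristic polynomial det(A - λI) = λ^2 + 2λ - 15 = 0.
Eigenvalues λ = 3, -5.
For λ=3: (A-λI) row 1 is [16, 16], so an eigenvector is (-1, 1).
For λ=-5: (A-λI) row 1 is [24, 16], so an eigenvector is (-2, 3).
General solution: K_1e^(3t)(-1,1) + K_2e^(-5t)(-2,3).

x(t) = -K_1e^(3t) - 2K_2e^(-5t), z(t) = K_1e^(3t) + 3K_2e^(-5t)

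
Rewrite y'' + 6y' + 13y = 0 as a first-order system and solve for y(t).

y(t) = K_1e^(-3t)cos(2t) + K_2e^(-3t)sin(2t)

Let x_1 = y, x_2 = y'. Then x_1' = x_2 and x_2' = -13x_1 - 6x_2.
A = [[0,1],[-13,-6]]; det(A-λI) = λ^2 + 6λ + 13.
Eigenvalues λ = -3 ± 2i.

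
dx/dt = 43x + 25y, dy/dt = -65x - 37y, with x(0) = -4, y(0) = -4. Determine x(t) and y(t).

x(t) = -52e^(3t)sin(5t) - 4e^(3t)cos(5t), y(t) = 84e^(3t)sin(5t) - 4e^(3t)cos(5t)

Coefficient matrix A = [[43, 25], [-65, -37]].
Characteristic polynomial det(A - λI) = λ^2 - 6λ + 34 = 0.
Eigenvalues λ = 3 ± 5i (complex conjugate pair).
For λ=3+5i: an eigenvector is (-2,3) - i(-1,2) = (-2 + i, 3 - 2i).
A real fundamental pair from Re and Im of e^((3+5i)t)v: X_1 = e^(3t)(cos(5t)·(-2,3) + sin(5t)·(-1,2)), X_2 = e^(3t)(sin(5t)·(-2,3) - cos(5t)·(-1,2)).
General solution: C_1X_1 + C_2X_2.
Applying x(0)=-4, y(0)=-4 gives C_1=12, C_2=20.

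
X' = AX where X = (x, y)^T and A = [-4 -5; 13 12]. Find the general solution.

Coefficient matrix A = [[-4, -5], [13, 12]].
Characteristic polynomial det(A - λI) = λ^2 - 8λ + 17 = 0.
Eigenvalues λ = 4 ± i (complex conjugate pair).
For λ=4+i: an eigenvector is (2,-3) - i(-1,2) = (2 + i, -3 - 2i).
A real fundamental pair from Re and Im of e^((4+i)t)v: X_1 = e^(4t)(cos(t)·(2,-3) + sin(t)·(-1,2)), X_2 = e^(4t)(sin(t)·(2,-3) - cos(t)·(-1,2)).
General solution: c_1X_1 + c_2X_2.

x(t) = -c_1e^(4t)sin(t) + 2c_1e^(4t)cos(t) + 2c_2e^(4t)sin(t) + c_2e^(4t)cos(t), y(t) = 2c_1e^(4t)sin(t) - 3c_1e^(4t)cos(t) - 3c_2e^(4t)sin(t) - 2c_2e^(4t)cos(t)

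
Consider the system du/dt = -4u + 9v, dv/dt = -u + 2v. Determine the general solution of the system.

u(t) = 3K_1e^(-t) + 3K_2te^(-t) + 2K_2e^(-t), v(t) = K_1e^(-t) + K_2te^(-t) + K_2e^(-t)

Coefficient matrix A = [[-4, 9], [-1, 2]].
Characteristic polynomial det(A - λI) = λ^2 + 2λ + 1 = 0.
Single eigenvalue λ = -1 with algebraic multiplicity 2.
Eigenvector v = (3,1); generalized eigenvector w with (A-λI)w=v is (2,1).
General solution: e^(-t)[K_1·v + K_2·(t·v + w)].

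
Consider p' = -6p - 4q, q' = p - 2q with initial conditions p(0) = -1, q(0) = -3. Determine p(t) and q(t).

Coefficient matrix A = [[-6, -4], [1, -2]].
Characteristic polynomial det(A - λI) = λ^2 + 8λ + 16 = 0.
Single eigenvalue λ = -4 with algebraic multiplicity 2.
Eigenvector v = (-2,1); generalized eigenvector w with (A-λI)w=v is (-1,1).
General solution: e^(-4t)[C_1·v + C_2·(t·v + w)].
Applying p(0)=-1, q(0)=-3 gives C_1=4, C_2=-7.

p(t) = 14te^(-4t) - e^(-4t), q(t) = -7te^(-4t) - 3e^(-4t)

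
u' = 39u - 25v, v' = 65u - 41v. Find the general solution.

Coefficient matrix A = [[39, -25], [65, -41]].
Characteristic polynomial det(A - λI) = λ^2 + 2λ + 26 = 0.
Eigenvalues λ = -1 ± 5i (complex conjugate pair).
For λ=-1+5i: an eigenvector is (-2,-3) - i(-1,-2) = (-2 + i, -3 + 2i).
A real fundamental pair from Re and Im of e^((-1+5i)t)v: X_1 = e^(-t)(cos(5t)·(-2,-3) + sin(5t)·(-1,-2)), X_2 = e^(-t)(sin(5t)·(-2,-3) - cos(5t)·(-1,-2)).
General solution: C_1X_1 + C_2X_2.

u(t) = -C_1e^(-t)sin(5t) - 2C_1e^(-t)cos(5t) - 2C_2e^(-t)sin(5t) + C_2e^(-t)cos(5t), v(t) = -2C_1e^(-t)sin(5t) - 3C_1e^(-t)cos(5t) - 3C_2e^(-t)sin(5t) + 2C_2e^(-t)cos(5t)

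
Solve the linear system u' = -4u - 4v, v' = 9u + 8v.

u(t) = -2C_1e^(2t) - 2C_2te^(2t) - C_2e^(2t), v(t) = 3C_1e^(2t) + 3C_2te^(2t) + 2C_2e^(2t)

Coefficient matrix A = [[-4, -4], [9, 8]].
Characteristic polynomial det(A - λI) = λ^2 - 4λ + 4 = 0.
Single eigenvalue λ = 2 with algebraic multiplicity 2.
Eigenvector v = (-2,3); generalized eigenvector w with (A-λI)w=v is (-1,2).
General solution: e^(2t)[C_1·v + C_2·(t·v + w)].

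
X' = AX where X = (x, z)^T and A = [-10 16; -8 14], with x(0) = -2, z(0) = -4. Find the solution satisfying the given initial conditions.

x(t) = -6e^(6t) + 4e^(-2t), z(t) = -6e^(6t) + 2e^(-2t)

Coefficient matrix A = [[-10, 16], [-8, 14]].
Characteristic polynomial det(A - λI) = λ^2 - 4λ - 12 = 0.
Eigenvalues λ = -2, 6.
For λ=-2: (A-λI) row 1 is [-8, 16], so an eigenvector is (2, 1).
For λ=6: (A-λI) row 1 is [-16, 16], so an eigenvector is (-1, -1).
General solution: K_1e^(-2t)(2,1) + K_2e^(6t)(-1,-1).
Applying x(0)=-2, z(0)=-4 gives K_1=2, K_2=6.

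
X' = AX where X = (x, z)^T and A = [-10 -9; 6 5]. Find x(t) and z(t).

x(t) = C_1e^(-t) - 3C_2e^(-4t), z(t) = -C_1e^(-t) + 2C_2e^(-4t)

Coefficient matrix A = [[-10, -9], [6, 5]].
Characteristic polynomial det(A - λI) = λ^2 + 5λ + 4 = 0.
Eigenvalues λ = -1, -4.
For λ=-1: (A-λI) row 1 is [-9, -9], so an eigenvector is (1, -1).
For λ=-4: (A-λI) row 1 is [-6, -9], so an eigenvector is (-3, 2).
General solution: C_1e^(-t)(1,-1) + C_2e^(-4t)(-3,2).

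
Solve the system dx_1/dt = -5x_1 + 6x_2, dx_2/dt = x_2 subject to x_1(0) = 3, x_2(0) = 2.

Coefficient matrix A = [[-5, 6], [0, 1]].
Characteristic polynomial det(A - λI) = λ^2 + 4λ - 5 = 0.
Eigenvalues λ = -5, 1.
For λ=-5: (A-λI) row 1 is [0, 6], so an eigenvector is (-1, 0).
For λ=1: (A-λI) row 1 is [-6, 6], so an eigenvector is (1, 1).
General solution: K_1e^(-5t)(-1,0) + K_2e^(t)(1,1).
Applying x_1(0)=3, x_2(0)=2 gives K_1=-1, K_2=2.

x_1(t) = 2e^(t) + e^(-5t), x_2(t) = 2e^(t)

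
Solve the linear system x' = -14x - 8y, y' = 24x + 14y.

x(t) = -2C_1e^(-2t) + C_2e^(2t), y(t) = 3C_1e^(-2t) - 2C_2e^(2t)

Coefficient matrix A = [[-14, -8], [24, 14]].
Characteristic polynomial det(A - λI) = λ^2 - 4 = 0.
Eigenvalues λ = -2, 2.
For λ=-2: (A-λI) row 1 is [-12, -8], so an eigenvector is (-2, 3).
For λ=2: (A-λI) row 1 is [-16, -8], so an eigenvector is (1, -2).
General solution: C_1e^(-2t)(-2,3) + C_2e^(2t)(1,-2).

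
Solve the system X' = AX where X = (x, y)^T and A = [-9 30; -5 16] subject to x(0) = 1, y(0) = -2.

x(t) = -14e^(6t) + 15e^(t), y(t) = -7e^(6t) + 5e^(t)

Coefficient matrix A = [[-9, 30], [-5, 16]].
Characteristic polynomial det(A - λI) = λ^2 - 7λ + 6 = 0.
Eigenvalues λ = 6, 1.
For λ=6: (A-λI) row 1 is [-15, 30], so an eigenvector is (-2, -1).
For λ=1: (A-λI) row 1 is [-10, 30], so an eigenvector is (-3, -1).
General solution: C_1e^(6t)(-2,-1) + C_2e^(t)(-3,-1).
Applying x(0)=1, y(0)=-2 gives C_1=7, C_2=-5.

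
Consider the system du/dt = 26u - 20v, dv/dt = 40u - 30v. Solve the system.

u(t) = c_1e^(-2t)sin(4t) - 2c_1e^(-2t)cos(4t) - 2c_2e^(-2t)sin(4t) - c_2e^(-2t)cos(4t), v(t) = c_1e^(-2t)sin(4t) - 3c_1e^(-2t)cos(4t) - 3c_2e^(-2t)sin(4t) - c_2e^(-2t)cos(4t)

Coefficient matrix A = [[26, -20], [40, -30]].
Characteristic polynomial det(A - λI) = λ^2 + 4λ + 20 = 0.
Eigenvalues λ = -2 ± 4i (complex conjugate pair).
For λ=-2+4i: an eigenvector is (-2,-3) - i(1,1) = (-2 - i, -3 - i).
A real fundamental pair from Re and Im of e^((-2+4i)t)v: X_1 = e^(-2t)(cos(4t)·(-2,-3) + sin(4t)·(1,1)), X_2 = e^(-2t)(sin(4t)·(-2,-3) - cos(4t)·(1,1)).
General solution: c_1X_1 + c_2X_2.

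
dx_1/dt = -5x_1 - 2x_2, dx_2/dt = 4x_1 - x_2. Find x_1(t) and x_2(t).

Coefficient matrix A = [[-5, -2], [4, -1]].
Characteristic polynomial det(A - λI) = λ^2 + 6λ + 13 = 0.
Eigenvalues λ = -3 ± 2i (complex conjugate pair).
For λ=-3+2i: an eigenvector is (0,-1) - i(1,-1) = (0 - i, -1 + i).
A real fundamental pair from Re and Im of e^((-3+2i)t)v: X_1 = e^(-3t)(cos(2t)·(0,-1) + sin(2t)·(1,-1)), X_2 = e^(-3t)(sin(2t)·(0,-1) - cos(2t)·(1,-1)).
General solution: C_1X_1 + C_2X_2.

x_1(t) = C_1e^(-3t)sin(2t) - C_2e^(-3t)cos(2t), x_2(t) = -C_1e^(-3t)sin(2t) - C_1e^(-3t)cos(2t) - C_2e^(-3t)sin(2t) + C_2e^(-3t)cos(2t)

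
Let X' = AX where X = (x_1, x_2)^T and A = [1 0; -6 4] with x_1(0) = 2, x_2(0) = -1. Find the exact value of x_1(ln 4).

8

A = [[1,0],[-6,4]]; eigenvalues λ = 4, 1.
Eigenvectors: (0,-1) for λ=4, (-1,-2) for λ=1.
From the initial condition, c_1 = 5, c_2 = -2.
x_1(ln 4) = (5)(4^4)(0) + (-2)(4^1)(-1) = 8.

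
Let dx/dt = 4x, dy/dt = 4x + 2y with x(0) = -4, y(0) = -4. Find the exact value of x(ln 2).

-64

A = [[4,0],[4,2]]; eigenvalues λ = 4, 2.
Eigenvectors: (1,2) for λ=4, (0,1) for λ=2.
From the initial condition, c_1 = -4, c_2 = 4.
x(ln 2) = (-4)(2^4)(1) + (4)(2^2)(0) = -64.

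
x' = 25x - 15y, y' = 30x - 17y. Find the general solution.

x(t) = 2c_1e^(4t)sin(3t) + c_1e^(4t)cos(3t) + c_2e^(4t)sin(3t) - 2c_2e^(4t)cos(3t), y(t) = 3c_1e^(4t)sin(3t) + c_1e^(4t)cos(3t) + c_2e^(4t)sin(3t) - 3c_2e^(4t)cos(3t)

Coefficient matrix A = [[25, -15], [30, -17]].
Characteristic polynomial det(A - λI) = λ^2 - 8λ + 25 = 0.
Eigenvalues λ = 4 ± 3i (complex conjugate pair).
For λ=4+3i: an eigenvector is (1,1) - i(2,3) = (1 - 2i, 1 - 3i).
A real fundamental pair from Re and Im of e^((4+3i)t)v: X_1 = e^(4t)(cos(3t)·(1,1) + sin(3t)·(2,3)), X_2 = e^(4t)(sin(3t)·(1,1) - cos(3t)·(2,3)).
General solution: c_1X_1 + c_2X_2.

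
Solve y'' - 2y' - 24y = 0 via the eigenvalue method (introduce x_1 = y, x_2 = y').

y(t) = c_1e^(-4t) + c_2e^(6t)

Let x_1 = y, x_2 = y'. Then x_1' = x_2 and x_2' = 24x_1 + 2x_2.
A = [[0,1],[24,2]]; det(A-λI) = λ^2 - 2λ - 24.
Eigenvalues λ = -4, 6 with eigenvectors (1,-4), (1,6).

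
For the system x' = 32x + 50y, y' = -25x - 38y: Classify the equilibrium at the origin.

A = [[32,50],[-25,-38]]; det(A-λI) = λ^2 + 6λ + 34.
λ = -3 ± 5i: negative real part.

stable spiral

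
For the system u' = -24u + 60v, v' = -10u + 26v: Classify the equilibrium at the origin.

saddle

A = [[-24,60],[-10,26]]; det(A-λI) = λ^2 - 2λ - 24.
λ = -4, 6: opposite signs.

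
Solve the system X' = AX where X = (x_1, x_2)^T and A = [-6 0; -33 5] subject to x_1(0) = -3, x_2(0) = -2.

Coefficient matrix A = [[-6, 0], [-33, 5]].
Characteristic polynomial det(A - λI) = λ^2 + λ - 30 = 0.
Eigenvalues λ = -6, 5.
For λ=-6: (A-λI) row 2 is [-33, 11], so an eigenvector is (1, 3).
For λ=5: (A-λI) row 1 is [-11, 0], so an eigenvector is (0, 1).
General solution: C_1e^(-6t)(1,3) + C_2e^(5t)(0,1).
Applying x_1(0)=-3, x_2(0)=-2 gives C_1=-3, C_2=7.

x_1(t) = -3e^(-6t), x_2(t) = 7e^(5t) - 9e^(-6t)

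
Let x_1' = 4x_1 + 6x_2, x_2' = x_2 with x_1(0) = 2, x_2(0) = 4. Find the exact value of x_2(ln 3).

12

A = [[4,6],[0,1]]; eigenvalues λ = 4, 1.
Eigenvectors: (1,0) for λ=4, (2,-1) for λ=1.
From the initial condition, c_1 = 10, c_2 = -4.
x_2(ln 3) = (10)(3^4)(0) + (-4)(3^1)(-1) = 12.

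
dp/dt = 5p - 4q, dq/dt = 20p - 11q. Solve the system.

Coefficient matrix A = [[5, -4], [20, -11]].
Characteristic polynomial det(A - λI) = λ^2 + 6λ + 25 = 0.
Eigenvalues λ = -3 ± 4i (complex conjugate pair).
For λ=-3+4i: an eigenvector is (1,2) - i(0,1) = (1, 2 - i).
A real fundamental pair from Re and Im of e^((-3+4i)t)v: X_1 = e^(-3t)(cos(4t)·(1,2) + sin(4t)·(0,1)), X_2 = e^(-3t)(sin(4t)·(1,2) - cos(4t)·(0,1)).
General solution: C_1X_1 + C_2X_2.

p(t) = C_1e^(-3t)cos(4t) + C_2e^(-3t)sin(4t), q(t) = C_1e^(-3t)sin(4t) + 2C_1e^(-3t)cos(4t) + 2C_2e^(-3t)sin(4t) - C_2e^(-3t)cos(4t)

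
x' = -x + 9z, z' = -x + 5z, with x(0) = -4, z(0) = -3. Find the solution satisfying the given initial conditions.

x(t) = -15te^(2t) - 4e^(2t), z(t) = -5te^(2t) - 3e^(2t)

Coefficient matrix A = [[-1, 9], [-1, 5]].
Characteristic polynomial det(A - λI) = λ^2 - 4λ + 4 = 0.
Single eigenvalue λ = 2 with algebraic multiplicity 2.
Eigenvector v = (-3,-1); generalized eigenvector w with (A-λI)w=v is (-2,-1).
General solution: e^(2t)[K_1·v + K_2·(t·v + w)].
Applying x(0)=-4, z(0)=-3 gives K_1=-2, K_2=5.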